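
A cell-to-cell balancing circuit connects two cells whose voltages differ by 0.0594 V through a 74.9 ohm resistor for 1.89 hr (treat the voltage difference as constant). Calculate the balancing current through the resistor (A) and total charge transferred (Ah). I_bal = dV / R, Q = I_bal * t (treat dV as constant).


I_bal = dV / R = 0.0594 / 74.9 = 7.9306e-04 A
Q = I_bal * t = 7.9306e-04 * 1.89 = 0.001499 Ah

I=7.9306e-04 A, Q=0.001499 Ah


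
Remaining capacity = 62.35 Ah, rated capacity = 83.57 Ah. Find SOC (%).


SOC = (remaining / total) * 100 = (62.35 / 83.57) * 100 = 74.61%

74.61%


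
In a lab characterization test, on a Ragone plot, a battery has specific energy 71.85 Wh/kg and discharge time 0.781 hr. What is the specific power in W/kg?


Specific power = 71.85 Wh/kg / 0.781 hr = 92.00 W/kg

92.00 W/kg


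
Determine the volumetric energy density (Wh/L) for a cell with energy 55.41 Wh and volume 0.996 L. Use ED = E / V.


ED = E / V = 55.41 / 0.996 = 55.63 Wh/L

55.63 Wh/L


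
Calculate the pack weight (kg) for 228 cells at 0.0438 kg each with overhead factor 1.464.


m_pack = n * m_cell * overhead = 228 * 0.0438 * 1.464 = 14.62 kg

14.62 kg


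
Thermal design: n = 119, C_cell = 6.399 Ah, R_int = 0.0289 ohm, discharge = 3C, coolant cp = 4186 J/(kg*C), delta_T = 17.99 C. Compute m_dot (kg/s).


Step 1: I = 3 * 6.399 = 19.197 A
Step 2: Q_cell = I^2 * R = 19.197^2 * 0.0289 = 10.65 W
Step 3: Q_total = 119 * 10.65 = 1267.4 W
Step 4: m_dot = Q_total / (cp * dT) = 1267.4 / (4186 * 17.99) = 0.01683 kg/s

0.01683 kg/s


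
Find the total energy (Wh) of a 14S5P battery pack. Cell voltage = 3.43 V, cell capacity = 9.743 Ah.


V_pack = 14 * 3.43 = 48.02 V
C_pack = 5 * 9.743 = 48.715 Ah
E = V_pack * C_pack = 48.02 * 48.715 = 2339 Wh

2339 Wh


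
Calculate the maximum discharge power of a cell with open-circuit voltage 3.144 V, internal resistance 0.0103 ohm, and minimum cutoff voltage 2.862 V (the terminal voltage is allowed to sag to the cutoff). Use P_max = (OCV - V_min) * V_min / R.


dV = OCV - V_min = 0.282 V (so I_max = dV / R)
P_max = dV * V_min / R = 0.282 * 2.862 / 0.0103 = 78.36 W

78.36 W


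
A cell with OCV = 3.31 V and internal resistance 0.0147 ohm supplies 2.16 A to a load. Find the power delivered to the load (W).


Step 1: V_terminal = OCV - I*R = 3.31 - 2.16 * 0.0147 = 3.2782 V
Step 2: P_out = V_terminal * I = 3.2782 * 2.16 = 7.081 W

7.081 W


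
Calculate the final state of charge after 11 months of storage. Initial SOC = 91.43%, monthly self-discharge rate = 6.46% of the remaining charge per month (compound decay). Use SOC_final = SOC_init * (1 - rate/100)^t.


Monthly retention factor = 1 - 6.46/100 = 0.9354
Over 11 months: factor^11 = 0.4797
SOC_final = 91.43 * 0.4797 = 43.86%

43.86%


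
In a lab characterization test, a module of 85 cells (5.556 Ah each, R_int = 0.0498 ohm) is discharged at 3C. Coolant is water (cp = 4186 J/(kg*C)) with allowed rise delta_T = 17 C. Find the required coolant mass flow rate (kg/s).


Step 1: I = 3 * 5.556 = 16.668 A
Step 2: Q_cell = I^2 * R = 16.668^2 * 0.0498 = 13.836 W
Step 3: Q_total = 85 * 13.836 = 1176.1 W
Step 4: m_dot = Q_total / (cp * dT) = 1176.1 / (4186 * 17) = 0.01653 kg/s

0.01653 kg/s


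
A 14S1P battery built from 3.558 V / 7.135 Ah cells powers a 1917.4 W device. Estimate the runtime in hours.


Step 1: E_pack = Ns * V_cell * Np * C_cell = 14 * 3.558 * 1 * 7.135 = 355.41 Wh
Step 2: t = E_pack / P = 355.41 / 1917.4 = 0.1854 hr

0.1854 hr


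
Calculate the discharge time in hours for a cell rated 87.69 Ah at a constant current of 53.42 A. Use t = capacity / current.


t = capacity / current = 87.69 / 53.42 = 1.642 hr

1.642 hr


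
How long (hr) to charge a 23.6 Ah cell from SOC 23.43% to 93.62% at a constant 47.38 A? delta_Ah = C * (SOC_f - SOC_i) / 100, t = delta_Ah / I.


Step 1: dSOC = 93.62% - 23.43% = 70.19%
Step 2: delta_Ah = 23.6 * 70.19 / 100 = 16.565 Ah
Step 3: t = 16.565 / 47.38 = 0.3496 hr

0.3496 hr


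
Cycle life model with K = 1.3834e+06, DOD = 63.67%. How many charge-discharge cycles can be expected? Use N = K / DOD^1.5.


DOD^1.5 = 508.05
N = K / DOD^1.5 = 1.3834e+06 / 508.05 = 2723

2723 cycles


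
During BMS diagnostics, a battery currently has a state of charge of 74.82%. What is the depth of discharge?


DOD = 100 - SOC = 100 - 74.82 = 25.18%

25.18%


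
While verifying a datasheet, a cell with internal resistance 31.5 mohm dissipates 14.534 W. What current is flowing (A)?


Convert: R = 31.5 mohm = 0.0315 ohm
I = sqrt(Q / R) = sqrt(14.534 / 0.0315) = sqrt(461.4) = 21.48 A

21.48 A


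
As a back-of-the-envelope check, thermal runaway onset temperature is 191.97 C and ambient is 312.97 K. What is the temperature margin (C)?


Convert: T_ambient = 312.97 K = 39.82 C
margin = 191.97 - 39.82 = 152.15 C

152.15 C


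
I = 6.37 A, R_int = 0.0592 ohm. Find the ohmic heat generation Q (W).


I^2 = 40.577
Q = 40.577 * 0.0592 = 2.402 W

2.402 W


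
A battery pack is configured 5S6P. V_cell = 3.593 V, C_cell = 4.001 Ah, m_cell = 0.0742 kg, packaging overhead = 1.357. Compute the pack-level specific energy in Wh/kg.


Step 1: V_pack = 5 * 3.593 = 17.965 V
Step 2: C_pack = 6 * 4.001 = 24.006 Ah
Step 3: E_pack = V_pack * C_pack = 17.965 * 24.006 = 431.27 Wh
Step 4: m_pack = 5 * 6 * 0.0742 * 1.357 = 3.0207 kg
Step 5: ED = E_pack / m_pack = 431.27 / 3.0207 = 142.8 Wh/kg

142.8 Wh/kg


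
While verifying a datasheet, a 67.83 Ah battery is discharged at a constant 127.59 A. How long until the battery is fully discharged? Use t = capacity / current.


Runtime = 67.83 Ah / 127.59 A = 0.5316 hr

0.5316 hr


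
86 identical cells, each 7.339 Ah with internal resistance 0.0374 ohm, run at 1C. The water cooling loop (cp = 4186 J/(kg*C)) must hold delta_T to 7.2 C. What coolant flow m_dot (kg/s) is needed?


Step 1: I = 1 * 7.339 = 7.339 A
Step 2: Q_cell = I^2 * R = 7.339^2 * 0.0374 = 2.0144 W
Step 3: Q_total = 86 * 2.0144 = 173.24 W
Step 4: m_dot = Q_total / (cp * dT) = 173.24 / (4186 * 7.2) = 0.005748 kg/s

0.005748 kg/s


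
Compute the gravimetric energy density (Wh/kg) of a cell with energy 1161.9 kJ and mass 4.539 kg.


Convert: E = 1161.9 kJ = 322.75 Wh
ED = E / m = 322.75 / 4.539 = 71.11 Wh/kg

71.11 Wh/kg


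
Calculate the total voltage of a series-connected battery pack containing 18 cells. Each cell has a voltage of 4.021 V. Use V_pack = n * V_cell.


Series voltages add: 18 * 4.021 V = 72.378 V

72.378 V


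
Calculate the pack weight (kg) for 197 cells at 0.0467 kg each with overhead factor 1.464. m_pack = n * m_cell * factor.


m_pack = n * m_cell * overhead = 197 * 0.0467 * 1.464 = 13.47 kg

13.47 kg


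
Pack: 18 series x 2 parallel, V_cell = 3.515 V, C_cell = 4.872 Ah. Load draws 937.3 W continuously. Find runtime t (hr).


Step 1: E_pack = Ns * V_cell * Np * C_cell = 18 * 3.515 * 2 * 4.872 = 616.5 Wh
Step 2: t = E_pack / P = 616.5 / 937.3 = 0.6577 hr

0.6577 hr


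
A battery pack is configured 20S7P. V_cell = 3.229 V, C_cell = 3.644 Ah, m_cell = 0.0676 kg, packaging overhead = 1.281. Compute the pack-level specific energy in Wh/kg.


Step 1: V_pack = 20 * 3.229 = 64.58 V
Step 2: C_pack = 7 * 3.644 = 25.508 Ah
Step 3: E_pack = V_pack * C_pack = 64.58 * 25.508 = 1647.3 Wh
Step 4: m_pack = 20 * 7 * 0.0676 * 1.281 = 12.123 kg
Step 5: ED = E_pack / m_pack = 1647.3 / 12.123 = 135.9 Wh/kg

135.9 Wh/kg


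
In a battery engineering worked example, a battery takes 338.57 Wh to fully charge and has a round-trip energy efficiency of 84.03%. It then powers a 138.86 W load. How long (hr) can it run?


Step 1: E_discharge = eta/100 * E_charge = 84.03/100 * 338.57 = 284.5 Wh
Step 2: t = E_discharge / P = 284.5 / 138.86 = 2.049 hr

2.049 hr


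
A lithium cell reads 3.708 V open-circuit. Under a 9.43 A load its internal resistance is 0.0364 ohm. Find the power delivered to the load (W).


Step 1: V_terminal = OCV - I*R = 3.708 - 9.43 * 0.0364 = 3.3647 V
Step 2: P_out = V_terminal * I = 3.3647 * 9.43 = 31.73 W

31.73 W


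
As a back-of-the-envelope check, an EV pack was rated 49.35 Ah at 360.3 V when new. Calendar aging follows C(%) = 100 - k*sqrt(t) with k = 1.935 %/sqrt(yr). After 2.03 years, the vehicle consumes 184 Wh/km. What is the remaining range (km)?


Step 1: capacity retention = 100 - 1.935 * sqrt(2.03) = 100 - 1.935 * 1.4248 = 97.243%
Step 2: C_now = 49.35 * 97.243/100 = 47.989 Ah
Step 3: E_pack = V * C_now = 360.3 * 47.989 = 17290 Wh
Step 4: range = E_pack / consumption = 17290 / 184 = 93.97 km

93.97 km


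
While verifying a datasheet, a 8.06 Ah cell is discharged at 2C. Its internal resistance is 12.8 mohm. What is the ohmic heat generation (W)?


Convert: R = 12.8 mohm = 0.0128 ohm
Step 1: I = C_rate * capacity = 2 * 8.06 = 16.12 A
Step 2: Q = I^2 * R = 16.12^2 * 0.0128 = 259.85 * 0.0128 = 3.326 W

3.326 W


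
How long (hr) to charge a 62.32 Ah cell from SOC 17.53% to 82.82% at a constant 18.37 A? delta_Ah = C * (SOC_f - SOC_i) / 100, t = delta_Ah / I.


delta_Ah = 62.32 * (82.82 - 17.53) / 100 = 40.689 Ah
t = delta_Ah / I = 40.689 / 18.37 = 2.215 hr

2.215 hr


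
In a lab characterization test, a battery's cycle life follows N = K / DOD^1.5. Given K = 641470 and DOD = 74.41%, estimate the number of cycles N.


DOD^1.5 = 641.87
N = K / DOD^1.5 = 641470 / 641.87 = 999.4

999.4 cycles


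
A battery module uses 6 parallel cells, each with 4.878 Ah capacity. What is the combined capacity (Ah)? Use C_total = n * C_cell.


Parallel capacities add: 6 * 4.878 Ah = 29.268 Ah

29.268 Ah


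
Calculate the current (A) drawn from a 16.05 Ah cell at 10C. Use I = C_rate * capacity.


I = C_rate * capacity = 10 * 16.05 = 160.5 A

160.5 A


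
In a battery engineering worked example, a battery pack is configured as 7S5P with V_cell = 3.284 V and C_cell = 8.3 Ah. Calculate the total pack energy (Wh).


V_pack = 7 * 3.284 = 22.988 V
C_pack = 5 * 8.3 = 41.5 Ah
E = V_pack * C_pack = 22.988 * 41.5 = 954.0 Wh

954.0 Wh


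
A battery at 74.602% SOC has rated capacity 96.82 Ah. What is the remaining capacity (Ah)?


remaining = SOC / 100 * total = 74.602 / 100 * 96.82 = 72.23 Ah

72.23 Ah


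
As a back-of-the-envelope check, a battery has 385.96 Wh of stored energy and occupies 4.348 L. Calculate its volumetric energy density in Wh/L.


Volumetric ED = 385.96 Wh / 4.348 L = 88.77 Wh/L

88.77 Wh/L


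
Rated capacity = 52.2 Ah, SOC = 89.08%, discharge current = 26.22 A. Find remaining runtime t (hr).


Step 1: remaining = SOC/100 * C_total = 89.08/100 * 52.2 = 46.5 Ah
Step 2: t = remaining / I = 46.5 / 26.22 = 1.773 hr

1.773 hr


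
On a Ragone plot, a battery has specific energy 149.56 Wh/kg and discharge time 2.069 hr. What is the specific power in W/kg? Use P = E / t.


P_specific = E / t = 149.56 / 2.069 = 72.29 W/kg

72.29 W/kg


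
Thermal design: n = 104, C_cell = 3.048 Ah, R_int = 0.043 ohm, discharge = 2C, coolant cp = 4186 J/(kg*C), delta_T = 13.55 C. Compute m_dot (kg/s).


Step 1: I = 2 * 3.048 = 6.096 A
Step 2: Q_cell = I^2 * R = 6.096^2 * 0.043 = 1.5979 W
Step 3: Q_total = 104 * 1.5979 = 166.18 W
Step 4: m_dot = Q_total / (cp * dT) = 166.18 / (4186 * 13.55) = 0.002930 kg/s

0.002930 kg/s


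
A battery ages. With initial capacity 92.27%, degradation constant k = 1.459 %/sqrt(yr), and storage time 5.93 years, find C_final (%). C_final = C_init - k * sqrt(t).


sqrt(t) = sqrt(5.93) = 2.4352
C_final = 92.27 - 1.459 * 2.4352 = 88.72%

88.72%


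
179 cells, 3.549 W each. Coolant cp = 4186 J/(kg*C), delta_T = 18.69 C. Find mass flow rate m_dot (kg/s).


Step 1: Total heat Q = 179 * 3.549 W = 635.27 W
Step 2: denom = cp * dT = 4186 * 18.69 = 78236
Step 3: m_dot = 635.27 / 78236 = 0.008120 kg/s

0.008120 kg/s


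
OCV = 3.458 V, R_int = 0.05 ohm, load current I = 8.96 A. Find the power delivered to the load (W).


Step 1: V_terminal = OCV - I*R = 3.458 - 8.96 * 0.05 = 3.01 V
Step 2: P_out = V_terminal * I = 3.01 * 8.96 = 26.97 W

26.97 W


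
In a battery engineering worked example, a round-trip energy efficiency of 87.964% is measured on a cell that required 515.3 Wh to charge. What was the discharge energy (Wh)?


E_dis = eta/100 * E_chg = 87.964/100 * 515.3 = 453.3 Wh

453.3 Wh


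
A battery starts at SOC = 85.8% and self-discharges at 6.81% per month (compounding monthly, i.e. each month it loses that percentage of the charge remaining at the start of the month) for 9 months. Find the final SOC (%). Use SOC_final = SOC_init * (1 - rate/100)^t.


Monthly retention factor = 1 - 6.81/100 = 0.9319
Over 9 months: factor^9 = 0.53006
SOC_final = 85.8 * 0.53006 = 45.48%

45.48%


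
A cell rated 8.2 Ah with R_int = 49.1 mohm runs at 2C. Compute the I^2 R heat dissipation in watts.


Convert: R = 49.1 mohm = 0.0491 ohm
Step 1: I = C_rate * capacity = 2 * 8.2 = 16.4 A
Step 2: Q = I^2 * R = 16.4^2 * 0.0491 = 268.96 * 0.0491 = 13.21 W

13.21 W


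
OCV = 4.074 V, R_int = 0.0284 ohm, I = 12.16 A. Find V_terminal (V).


IR drop = 12.16 * 0.0284 = 0.34534 V
V = 4.074 - 0.34534 = 3.729 V

3.729 V


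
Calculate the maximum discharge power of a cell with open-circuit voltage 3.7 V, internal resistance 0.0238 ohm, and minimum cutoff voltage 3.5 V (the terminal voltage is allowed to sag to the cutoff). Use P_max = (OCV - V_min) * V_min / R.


dV = OCV - V_min = 0.2 V (so I_max = dV / R)
P_max = dV * V_min / R = 0.2 * 3.5 / 0.0238 = 29.41 W

29.41 W


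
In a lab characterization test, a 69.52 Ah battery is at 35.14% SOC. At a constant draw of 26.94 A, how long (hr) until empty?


Step 1: remaining = SOC/100 * C_total = 35.14/100 * 69.52 = 24.429 Ah
Step 2: t = remaining / I = 24.429 / 26.94 = 0.9068 hr

0.9068 hr


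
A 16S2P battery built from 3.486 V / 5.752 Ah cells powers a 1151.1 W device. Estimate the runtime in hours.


Step 1: E_pack = Ns * V_cell * Np * C_cell = 16 * 3.486 * 2 * 5.752 = 641.65 Wh
Step 2: t = E_pack / P = 641.65 / 1151.1 = 0.5574 hr

0.5574 hr


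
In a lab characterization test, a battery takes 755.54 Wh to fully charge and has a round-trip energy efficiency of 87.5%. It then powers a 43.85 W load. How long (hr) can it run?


Step 1: E_discharge = eta/100 * E_charge = 87.5/100 * 755.54 = 661.1 Wh
Step 2: t = E_discharge / P = 661.1 / 43.85 = 15.08 hr

15.08 hr


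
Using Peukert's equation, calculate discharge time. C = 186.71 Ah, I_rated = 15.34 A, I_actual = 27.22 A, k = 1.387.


Step 1: t_rated = C / I_rated = 186.71 / 15.34 = 12.171 hr
Step 2: ratio = 15.34 / 27.22 = 0.56356
Step 3: ratio^k = 0.56356^1.387 = 0.45139
Step 4: t = t_rated * ratio^k = 12.171 * 0.45139 = 5.494 hr

5.494 hr


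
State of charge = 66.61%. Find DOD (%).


DOD = 100 - SOC = 100 - 66.61 = 33.39%

33.39%


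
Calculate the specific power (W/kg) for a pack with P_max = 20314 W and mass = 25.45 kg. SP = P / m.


SP = P / m = 20314 / 25.45 = 798.2 W/kg

798.2 W/kg


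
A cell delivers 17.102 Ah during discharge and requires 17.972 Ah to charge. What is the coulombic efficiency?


Coulombic efficiency = 17.102/17.972 * 100% = 95.16%

95.16%


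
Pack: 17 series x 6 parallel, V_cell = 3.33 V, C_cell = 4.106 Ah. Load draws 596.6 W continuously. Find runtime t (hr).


Step 1: E_pack = Ns * V_cell * Np * C_cell = 17 * 3.33 * 6 * 4.106 = 1394.6 Wh
Step 2: t = E_pack / P = 1394.6 / 596.6 = 2.338 hr

2.338 hr


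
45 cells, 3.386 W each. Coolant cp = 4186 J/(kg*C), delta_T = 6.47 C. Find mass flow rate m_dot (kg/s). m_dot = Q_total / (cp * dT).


Q_total = 45 * 3.386 = 152.37 W
m_dot = Q_total / (cp * dT) = 152.37 / (4186 * 6.47) = 0.005626 kg/s

0.005626 kg/s


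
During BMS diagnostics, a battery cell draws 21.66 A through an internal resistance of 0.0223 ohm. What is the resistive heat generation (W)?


I^2 = 469.16
Q = 469.16 * 0.0223 = 10.46 W

10.46 W


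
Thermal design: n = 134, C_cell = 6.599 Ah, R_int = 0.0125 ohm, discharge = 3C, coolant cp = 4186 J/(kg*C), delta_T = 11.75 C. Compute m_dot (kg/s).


Step 1: I = 3 * 6.599 = 19.797 A
Step 2: Q_cell = I^2 * R = 19.797^2 * 0.0125 = 4.899 W
Step 3: Q_total = 134 * 4.899 = 656.47 W
Step 4: m_dot = Q_total / (cp * dT) = 656.47 / (4186 * 11.75) = 0.01335 kg/s

0.01335 kg/s


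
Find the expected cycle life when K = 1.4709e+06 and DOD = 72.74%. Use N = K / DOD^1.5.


Step 1: DOD^1.5 = 72.74^1.5 = 620.38
Step 2: N = 1.4709e+06 / 620.38 = 2371 cycles

2371 cycles


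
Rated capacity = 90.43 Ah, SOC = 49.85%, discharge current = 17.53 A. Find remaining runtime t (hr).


Step 1: remaining = SOC/100 * C_total = 49.85/100 * 90.43 = 45.079 Ah
Step 2: t = remaining / I = 45.079 / 17.53 = 2.572 hr

2.572 hr


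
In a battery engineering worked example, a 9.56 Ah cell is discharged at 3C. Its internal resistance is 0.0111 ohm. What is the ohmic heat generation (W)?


Step 1: I = C_rate * capacity = 3 * 9.56 = 28.68 A
Step 2: Q = I^2 * R = 28.68^2 * 0.0111 = 822.54 * 0.0111 = 9.130 W

9.130 W


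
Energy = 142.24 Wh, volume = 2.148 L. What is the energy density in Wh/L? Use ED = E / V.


Volumetric ED = 142.24 Wh / 2.148 L = 66.22 Wh/L

66.22 Wh/L


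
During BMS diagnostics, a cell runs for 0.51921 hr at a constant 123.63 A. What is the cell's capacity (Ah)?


C = I * t = 123.63 * 0.51921 = 64.19 Ah

64.19 Ah


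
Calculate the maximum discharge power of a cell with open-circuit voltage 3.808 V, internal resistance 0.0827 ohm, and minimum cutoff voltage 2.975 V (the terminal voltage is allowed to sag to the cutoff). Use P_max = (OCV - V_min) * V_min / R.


dV = OCV - V_min = 0.833 V (so I_max = dV / R)
P_max = dV * V_min / R = 0.833 * 2.975 / 0.0827 = 29.97 W

29.97 W


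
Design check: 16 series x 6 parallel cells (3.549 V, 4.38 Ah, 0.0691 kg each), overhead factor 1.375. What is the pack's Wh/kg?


Step 1: V_pack = 16 * 3.549 = 56.784 V
Step 2: C_pack = 6 * 4.38 = 26.28 Ah
Step 3: E_pack = V_pack * C_pack = 56.784 * 26.28 = 1492.3 Wh
Step 4: m_pack = 16 * 6 * 0.0691 * 1.375 = 9.1212 kg
Step 5: ED = E_pack / m_pack = 1492.3 / 9.1212 = 163.6 Wh/kg

163.6 Wh/kg


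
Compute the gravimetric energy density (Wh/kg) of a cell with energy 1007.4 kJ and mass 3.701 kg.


Convert: E = 1007.4 kJ = 279.83 Wh
ED = E / m = 279.83 / 3.701 = 75.61 Wh/kg

75.61 Wh/kg


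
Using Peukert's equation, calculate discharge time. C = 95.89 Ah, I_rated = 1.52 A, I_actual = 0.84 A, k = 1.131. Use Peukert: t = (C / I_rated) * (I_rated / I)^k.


t_rated = C / I_rated = 95.89 / 1.52 = 63.086 hr
(I_rated/I)^k = (1.8095)^1.131 = 1.9557
t = t_rated * (I_rated/I)^k = 63.086 * 1.9557 = 123.4 hr

123.4 hr


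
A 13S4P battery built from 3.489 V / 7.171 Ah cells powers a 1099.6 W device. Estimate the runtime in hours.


Step 1: E_pack = Ns * V_cell * Np * C_cell = 13 * 3.489 * 4 * 7.171 = 1301 Wh
Step 2: t = E_pack / P = 1301 / 1099.6 = 1.183 hr

1.183 hr


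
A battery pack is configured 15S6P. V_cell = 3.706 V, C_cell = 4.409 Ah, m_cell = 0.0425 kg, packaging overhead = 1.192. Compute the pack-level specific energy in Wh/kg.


Step 1: V_pack = 15 * 3.706 = 55.59 V
Step 2: C_pack = 6 * 4.409 = 26.454 Ah
Step 3: E_pack = V_pack * C_pack = 55.59 * 26.454 = 1470.6 Wh
Step 4: m_pack = 15 * 6 * 0.0425 * 1.192 = 4.5594 kg
Step 5: ED = E_pack / m_pack = 1470.6 / 4.5594 = 322.5 Wh/kg

322.5 Wh/kg


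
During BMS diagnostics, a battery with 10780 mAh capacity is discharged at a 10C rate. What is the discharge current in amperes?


Convert: capacity = 10780 mAh = 10.78 Ah
I = C_rate * capacity = 10 * 10.78 = 107.8 A

107.8 A


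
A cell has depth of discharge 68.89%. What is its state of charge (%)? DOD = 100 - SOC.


SOC = 100 - DOD = 100 - 68.89 = 31.11%

31.11%


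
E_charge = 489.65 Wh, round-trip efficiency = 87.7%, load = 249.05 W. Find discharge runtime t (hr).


Step 1: E_discharge = eta/100 * E_charge = 87.7/100 * 489.65 = 429.42 Wh
Step 2: t = E_discharge / P = 429.42 / 249.05 = 1.724 hr

1.724 hr


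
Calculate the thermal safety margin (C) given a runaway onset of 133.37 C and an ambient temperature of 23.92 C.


margin = T_onset - T_ambient = 133.37 - 23.92 = 109.45 C

109.45 C


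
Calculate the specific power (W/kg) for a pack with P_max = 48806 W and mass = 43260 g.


Convert: m = 43260 g = 43.26 kg
Specific power = 48806 W / 43.26 kg = 1128 W/kg

1128 W/kg


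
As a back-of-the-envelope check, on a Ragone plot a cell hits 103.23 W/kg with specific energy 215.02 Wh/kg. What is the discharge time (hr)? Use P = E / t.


t = E / P = 215.02 / 103.23 = 2.083 hr

2.083 hr


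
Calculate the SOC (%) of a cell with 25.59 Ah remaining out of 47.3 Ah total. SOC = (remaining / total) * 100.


SOC = (remaining / total) * 100 = (25.59 / 47.3) * 100 = 54.10%

54.10%


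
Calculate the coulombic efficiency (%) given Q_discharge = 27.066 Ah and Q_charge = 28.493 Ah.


eta_c = Q_dis / Q_chg * 100 = 27.066 / 28.493 * 100 = 94.99%

94.99%


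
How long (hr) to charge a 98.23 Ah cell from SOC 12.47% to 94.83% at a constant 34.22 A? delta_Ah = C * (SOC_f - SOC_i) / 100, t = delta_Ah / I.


Step 1: dSOC = 94.83% - 12.47% = 82.36%
Step 2: delta_Ah = 98.23 * 82.36 / 100 = 80.902 Ah
Step 3: t = 80.902 / 34.22 = 2.364 hr

2.364 hr


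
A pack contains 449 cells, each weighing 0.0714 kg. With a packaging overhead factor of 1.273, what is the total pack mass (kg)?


Cell mass sum = 449 * 0.0714 = 32.059 kg
With overhead 1.273: m_pack = 32.059 * 1.273 = 40.81 kg

40.81 kg


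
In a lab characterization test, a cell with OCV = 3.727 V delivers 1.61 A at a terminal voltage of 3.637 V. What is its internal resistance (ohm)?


R = (OCV - V) / I = (3.727 - 3.637) / 1.61 = 0.05590 ohm

0.05590 ohm


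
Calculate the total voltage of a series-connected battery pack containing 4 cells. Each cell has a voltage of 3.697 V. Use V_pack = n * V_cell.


With 4 cells in series at 3.697 V each, V_pack = 14.788 V

14.788 V


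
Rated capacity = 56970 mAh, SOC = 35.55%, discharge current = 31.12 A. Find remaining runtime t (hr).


Convert: C_total = 56970 mAh = 56.97 Ah
Step 1: remaining = SOC/100 * C_total = 35.55/100 * 56.97 = 20.253 Ah
Step 2: t = remaining / I = 20.253 / 31.12 = 0.6508 hr

0.6508 hr


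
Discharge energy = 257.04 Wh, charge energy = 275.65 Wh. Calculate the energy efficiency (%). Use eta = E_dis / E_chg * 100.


Round-trip efficiency = 257.04/275.65 * 100% = 93.25%

93.25%


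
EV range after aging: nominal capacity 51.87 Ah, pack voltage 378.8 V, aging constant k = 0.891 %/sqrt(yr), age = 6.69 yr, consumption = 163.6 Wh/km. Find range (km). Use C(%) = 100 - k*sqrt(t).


Step 1: capacity retention = 100 - 0.891 * sqrt(6.69) = 100 - 0.891 * 2.5865 = 97.695%
Step 2: C_now = 51.87 * 97.695/100 = 50.674 Ah
Step 3: E_pack = V * C_now = 378.8 * 50.674 = 19195 Wh
Step 4: range = E_pack / consumption = 19195 / 163.6 = 117.3 km

117.3 km


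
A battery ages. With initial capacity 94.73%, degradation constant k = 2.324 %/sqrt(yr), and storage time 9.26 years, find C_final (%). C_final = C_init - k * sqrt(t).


sqrt(t) = sqrt(9.26) = 3.043
C_final = 94.73 - 2.324 * 3.043 = 87.66%

87.66%


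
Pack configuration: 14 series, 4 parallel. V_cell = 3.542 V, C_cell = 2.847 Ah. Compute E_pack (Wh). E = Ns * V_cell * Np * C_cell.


E = Ns * Vcell * Np * Ccell = 14 * 3.542 * 4 * 2.847 = 564.7 Wh

564.7 Wh


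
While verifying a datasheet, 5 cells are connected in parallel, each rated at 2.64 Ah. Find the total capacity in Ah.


C_total = 5 * 2.64 = 13.2 Ah

13.2 Ah


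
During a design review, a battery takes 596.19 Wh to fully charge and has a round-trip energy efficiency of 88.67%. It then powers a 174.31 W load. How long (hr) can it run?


Step 1: E_discharge = eta/100 * E_charge = 88.67/100 * 596.19 = 528.64 Wh
Step 2: t = E_discharge / P = 528.64 / 174.31 = 3.033 hr

3.033 hr


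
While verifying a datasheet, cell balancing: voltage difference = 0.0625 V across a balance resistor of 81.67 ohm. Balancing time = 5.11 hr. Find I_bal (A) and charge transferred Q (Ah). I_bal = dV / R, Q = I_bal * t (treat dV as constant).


I_bal = dV / R = 0.0625 / 81.67 = 7.6527e-04 A
Q = I_bal * t = 7.6527e-04 * 5.11 = 0.003911 Ah

I=7.6527e-04 A, Q=0.003911 Ah


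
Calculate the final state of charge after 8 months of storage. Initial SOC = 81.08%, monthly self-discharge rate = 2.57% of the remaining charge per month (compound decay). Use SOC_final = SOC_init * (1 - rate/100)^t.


Monthly retention factor = 1 - 2.57/100 = 0.9743
Over 8 months: factor^8 = 0.81197
SOC_final = 81.08 * 0.81197 = 65.83%

65.83%


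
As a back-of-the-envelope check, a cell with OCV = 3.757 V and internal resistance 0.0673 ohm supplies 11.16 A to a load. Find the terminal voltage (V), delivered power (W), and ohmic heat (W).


Step 1: V_terminal = OCV - I*R = 3.757 - 11.16 * 0.0673 = 3.0059 V
Step 2: P_out = V_terminal * I = 3.0059 * 11.16 = 33.55 W
Step 3: Q = I^2 * R = 11.16^2 * 0.0673 = 8.382 W

V=3.0059 V, P=33.55 W, Q=8.382 W


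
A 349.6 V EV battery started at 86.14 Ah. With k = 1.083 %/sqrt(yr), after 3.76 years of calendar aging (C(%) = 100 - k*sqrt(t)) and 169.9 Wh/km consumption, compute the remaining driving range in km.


Step 1: capacity retention = 100 - 1.083 * sqrt(3.76) = 100 - 1.083 * 1.9391 = 97.9%
Step 2: C_now = 86.14 * 97.9/100 = 84.331 Ah
Step 3: E_pack = V * C_now = 349.6 * 84.331 = 29482 Wh
Step 4: range = E_pack / consumption = 29482 / 169.9 = 173.5 km

173.5 km


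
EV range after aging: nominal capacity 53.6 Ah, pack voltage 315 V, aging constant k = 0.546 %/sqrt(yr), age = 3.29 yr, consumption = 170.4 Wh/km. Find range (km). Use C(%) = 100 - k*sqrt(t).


Step 1: capacity retention = 100 - 0.546 * sqrt(3.29) = 100 - 0.546 * 1.8138 = 99.01%
Step 2: C_now = 53.6 * 99.01/100 = 53.069 Ah
Step 3: E_pack = V * C_now = 315 * 53.069 = 16717 Wh
Step 4: range = E_pack / consumption = 16717 / 170.4 = 98.10 km

98.10 km


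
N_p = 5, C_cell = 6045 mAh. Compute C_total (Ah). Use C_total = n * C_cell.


Convert: C_cell = 6045 mAh = 6.045 Ah
C_total = 5 * 6.045 = 30.225 Ah

30.225 Ah


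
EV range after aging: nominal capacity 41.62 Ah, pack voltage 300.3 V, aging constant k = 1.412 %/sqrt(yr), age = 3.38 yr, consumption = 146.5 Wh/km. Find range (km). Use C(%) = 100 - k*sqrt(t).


Step 1: capacity retention = 100 - 1.412 * sqrt(3.38) = 100 - 1.412 * 1.8385 = 97.404%
Step 2: C_now = 41.62 * 97.404/100 = 40.54 Ah
Step 3: E_pack = V * C_now = 300.3 * 40.54 = 12174 Wh
Step 4: range = E_pack / consumption = 12174 / 146.5 = 83.10 km

83.10 km


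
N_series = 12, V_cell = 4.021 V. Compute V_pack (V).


Series voltages add: 12 * 4.021 V = 48.252 V

48.252 V


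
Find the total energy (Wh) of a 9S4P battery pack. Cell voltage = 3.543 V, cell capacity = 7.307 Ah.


V_pack = 9 * 3.543 = 31.887 V
C_pack = 4 * 7.307 = 29.228 Ah
E = V_pack * C_pack = 31.887 * 29.228 = 932.0 Wh

932.0 Wh


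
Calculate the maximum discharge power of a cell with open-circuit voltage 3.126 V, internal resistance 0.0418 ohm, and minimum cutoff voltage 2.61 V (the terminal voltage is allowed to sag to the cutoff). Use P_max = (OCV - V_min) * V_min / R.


dV = OCV - V_min = 0.516 V (so I_max = dV / R)
P_max = dV * V_min / R = 0.516 * 2.61 / 0.0418 = 32.22 W

32.22 W


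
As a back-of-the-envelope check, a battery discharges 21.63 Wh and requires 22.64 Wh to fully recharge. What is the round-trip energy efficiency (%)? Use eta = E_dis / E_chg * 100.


eta_e = E_dis / E_chg * 100 = 21.63 / 22.64 * 100 = 95.54%

95.54%


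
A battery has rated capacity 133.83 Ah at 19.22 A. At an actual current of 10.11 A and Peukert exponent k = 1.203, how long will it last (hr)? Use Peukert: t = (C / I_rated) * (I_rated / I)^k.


t_rated = C / I_rated = 133.83 / 19.22 = 6.9631 hr
(I_rated/I)^k = (1.9011)^1.203 = 2.1659
t = t_rated * (I_rated/I)^k = 6.9631 * 2.1659 = 15.08 hr

15.08 hr


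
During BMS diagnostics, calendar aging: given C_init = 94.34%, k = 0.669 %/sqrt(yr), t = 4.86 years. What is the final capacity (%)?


Step 1: sqrt(4.86 yr) = 2.2045
Step 2: drop = 0.669 * 2.2045 = 1.4748
Step 3: C_final = 94.34 - 1.4748 = 92.87%

92.87%


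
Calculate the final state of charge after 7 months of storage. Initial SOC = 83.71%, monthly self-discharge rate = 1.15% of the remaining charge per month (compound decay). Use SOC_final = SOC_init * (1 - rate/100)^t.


decay = (1 - 1.15/100)^7 = 0.92222
SOC_final = 83.71 * 0.92222 = 77.20%

77.20%


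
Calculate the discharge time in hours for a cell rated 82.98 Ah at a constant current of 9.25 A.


t = capacity / current = 82.98 / 9.25 = 8.971 hr

8.971 hr


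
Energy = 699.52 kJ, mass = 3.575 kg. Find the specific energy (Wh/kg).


Convert: E = 699.52 kJ = 194.31 Wh
ED = E / m = 194.31 / 3.575 = 54.35 Wh/kg

54.35 Wh/kg


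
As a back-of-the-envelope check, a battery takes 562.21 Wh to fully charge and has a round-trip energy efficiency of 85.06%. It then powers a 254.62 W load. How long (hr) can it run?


Step 1: E_discharge = eta/100 * E_charge = 85.06/100 * 562.21 = 478.22 Wh
Step 2: t = E_discharge / P = 478.22 / 254.62 = 1.878 hr

1.878 hr


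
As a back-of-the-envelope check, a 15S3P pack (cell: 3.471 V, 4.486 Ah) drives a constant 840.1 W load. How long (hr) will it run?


Step 1: E_pack = Ns * V_cell * Np * C_cell = 15 * 3.471 * 3 * 4.486 = 700.69 Wh
Step 2: t = E_pack / P = 700.69 / 840.1 = 0.8341 hr

0.8341 hr


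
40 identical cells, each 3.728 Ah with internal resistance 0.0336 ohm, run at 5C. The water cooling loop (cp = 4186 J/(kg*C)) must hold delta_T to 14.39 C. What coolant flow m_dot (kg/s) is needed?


Step 1: I = 5 * 3.728 = 18.64 A
Step 2: Q_cell = I^2 * R = 18.64^2 * 0.0336 = 11.674 W
Step 3: Q_total = 40 * 11.674 = 466.96 W
Step 4: m_dot = Q_total / (cp * dT) = 466.96 / (4186 * 14.39) = 0.007752 kg/s

0.007752 kg/s


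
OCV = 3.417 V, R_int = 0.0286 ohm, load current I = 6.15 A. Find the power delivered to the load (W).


Step 1: V_terminal = OCV - I*R = 3.417 - 6.15 * 0.0286 = 3.2411 V
Step 2: P_out = V_terminal * I = 3.2411 * 6.15 = 19.93 W

19.93 W


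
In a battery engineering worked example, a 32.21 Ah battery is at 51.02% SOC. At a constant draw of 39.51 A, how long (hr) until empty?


Step 1: remaining = SOC/100 * C_total = 51.02/100 * 32.21 = 16.434 Ah
Step 2: t = remaining / I = 16.434 / 39.51 = 0.4159 hr

0.4159 hr


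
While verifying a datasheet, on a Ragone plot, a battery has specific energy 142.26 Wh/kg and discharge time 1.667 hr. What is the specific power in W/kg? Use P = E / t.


P_specific = E / t = 142.26 / 1.667 = 85.34 W/kg

85.34 W/kg


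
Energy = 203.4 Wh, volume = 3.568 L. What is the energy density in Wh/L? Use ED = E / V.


Volumetric ED = 203.4 Wh / 3.568 L = 57.01 Wh/L

57.01 Wh/L


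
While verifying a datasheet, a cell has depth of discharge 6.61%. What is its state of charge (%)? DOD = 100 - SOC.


SOC = 100 - DOD = 100 - 6.61 = 93.39%

93.39%


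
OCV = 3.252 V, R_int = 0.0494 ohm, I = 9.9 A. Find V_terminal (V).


IR drop = 9.9 * 0.0494 = 0.48906 V
V = 3.252 - 0.48906 = 2.763 V

2.763 V


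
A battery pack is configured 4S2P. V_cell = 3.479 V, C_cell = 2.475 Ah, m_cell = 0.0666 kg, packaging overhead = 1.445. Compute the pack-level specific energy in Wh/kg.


Step 1: V_pack = 4 * 3.479 = 13.916 V
Step 2: C_pack = 2 * 2.475 = 4.95 Ah
Step 3: E_pack = V_pack * C_pack = 13.916 * 4.95 = 68.884 Wh
Step 4: m_pack = 4 * 2 * 0.0666 * 1.445 = 0.7699 kg
Step 5: ED = E_pack / m_pack = 68.884 / 0.7699 = 89.47 Wh/kg

89.47 Wh/kg


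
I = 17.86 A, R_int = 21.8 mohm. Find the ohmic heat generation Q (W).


Convert: R = 21.8 mohm = 0.0218 ohm
Q = I^2 * R = 17.86^2 * 0.0218 = 6.954 W

6.954 W


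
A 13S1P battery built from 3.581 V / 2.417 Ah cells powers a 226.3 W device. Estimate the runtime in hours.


Step 1: E_pack = Ns * V_cell * Np * C_cell = 13 * 3.581 * 1 * 2.417 = 112.52 Wh
Step 2: t = E_pack / P = 112.52 / 226.3 = 0.4972 hr

0.4972 hr


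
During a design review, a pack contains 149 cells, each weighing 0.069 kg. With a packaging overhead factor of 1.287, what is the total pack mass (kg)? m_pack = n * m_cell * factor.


Cell mass sum = 149 * 0.069 = 10.281 kg
With overhead 1.287: m_pack = 10.281 * 1.287 = 13.23 kg

13.23 kg


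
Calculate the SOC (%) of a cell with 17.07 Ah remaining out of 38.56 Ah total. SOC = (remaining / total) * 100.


SOC% = 17.07 / 38.56 * 100 = 44.27%

44.27%


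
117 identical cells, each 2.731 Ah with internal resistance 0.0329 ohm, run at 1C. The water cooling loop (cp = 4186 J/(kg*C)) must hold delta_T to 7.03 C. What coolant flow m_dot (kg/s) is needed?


Step 1: I = 1 * 2.731 = 2.731 A
Step 2: Q_cell = I^2 * R = 2.731^2 * 0.0329 = 0.24538 W
Step 3: Q_total = 117 * 0.24538 = 28.709 W
Step 4: m_dot = Q_total / (cp * dT) = 28.709 / (4186 * 7.03) = 9.756e-04 kg/s

9.756e-04 kg/s


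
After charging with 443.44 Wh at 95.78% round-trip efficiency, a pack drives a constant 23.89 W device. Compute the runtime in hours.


Step 1: E_discharge = eta/100 * E_charge = 95.78/100 * 443.44 = 424.73 Wh
Step 2: t = E_discharge / P = 424.73 / 23.89 = 17.78 hr

17.78 hr


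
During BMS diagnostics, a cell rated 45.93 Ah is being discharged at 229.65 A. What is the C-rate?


Rearranging: C_rate = 229.65 / 45.93 = 5C

5C


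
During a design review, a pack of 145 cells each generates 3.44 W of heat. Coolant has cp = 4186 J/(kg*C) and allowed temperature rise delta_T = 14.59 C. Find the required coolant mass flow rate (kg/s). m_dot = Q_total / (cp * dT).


Q_total = 145 * 3.44 = 498.8 W
m_dot = Q_total / (cp * dT) = 498.8 / (4186 * 14.59) = 0.008167 kg/s

0.008167 kg/s


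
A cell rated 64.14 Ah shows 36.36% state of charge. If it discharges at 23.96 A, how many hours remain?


Step 1: remaining = SOC/100 * C_total = 36.36/100 * 64.14 = 23.321 Ah
Step 2: t = remaining / I = 23.321 / 23.96 = 0.9733 hr

0.9733 hr


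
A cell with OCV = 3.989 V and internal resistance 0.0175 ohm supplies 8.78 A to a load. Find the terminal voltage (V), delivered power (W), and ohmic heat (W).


Step 1: V_terminal = OCV - I*R = 3.989 - 8.78 * 0.0175 = 3.8354 V
Step 2: P_out = V_terminal * I = 3.8354 * 8.78 = 33.67 W
Step 3: Q = I^2 * R = 8.78^2 * 0.0175 = 1.349 W

V=3.8354 V, P=33.67 W, Q=1.349 W


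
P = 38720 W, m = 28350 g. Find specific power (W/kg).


Convert: m = 28350 g = 28.35 kg
Specific power = 38720 W / 28.35 kg = 1366 W/kg

1366 W/kg


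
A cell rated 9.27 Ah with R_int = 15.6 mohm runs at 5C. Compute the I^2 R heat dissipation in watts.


Convert: R = 15.6 mohm = 0.0156 ohm
Step 1: I = C_rate * capacity = 5 * 9.27 = 46.35 A
Step 2: Q = I^2 * R = 46.35^2 * 0.0156 = 2148.3 * 0.0156 = 33.51 W

33.51 W


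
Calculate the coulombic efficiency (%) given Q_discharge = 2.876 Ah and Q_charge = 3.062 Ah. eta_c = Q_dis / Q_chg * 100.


Coulombic efficiency = 2.876/3.062 * 100% = 93.93%

93.93%


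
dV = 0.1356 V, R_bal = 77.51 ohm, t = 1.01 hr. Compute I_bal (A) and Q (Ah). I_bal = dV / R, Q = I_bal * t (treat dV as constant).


I_bal = dV / R = 0.1356 / 77.51 = 0.0017495 A
Q = I_bal * t = 0.0017495 * 1.01 = 0.001767 Ah

I=0.0017495 A, Q=0.001767 Ah


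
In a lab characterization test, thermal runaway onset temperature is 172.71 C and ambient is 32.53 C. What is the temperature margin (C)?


margin = T_onset - T_ambient = 172.71 - 32.53 = 140.18 C

140.18 C


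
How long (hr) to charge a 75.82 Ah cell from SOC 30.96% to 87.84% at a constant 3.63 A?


delta_Ah = 75.82 * (87.84 - 30.96) / 100 = 43.126 Ah
t = delta_Ah / I = 43.126 / 3.63 = 11.88 hr

11.88 hr


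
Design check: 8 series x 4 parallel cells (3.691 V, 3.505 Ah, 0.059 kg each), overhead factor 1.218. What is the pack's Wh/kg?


Step 1: V_pack = 8 * 3.691 = 29.528 V
Step 2: C_pack = 4 * 3.505 = 14.02 Ah
Step 3: E_pack = V_pack * C_pack = 29.528 * 14.02 = 413.98 Wh
Step 4: m_pack = 8 * 4 * 0.059 * 1.218 = 2.2996 kg
Step 5: ED = E_pack / m_pack = 413.98 / 2.2996 = 180.0 Wh/kg

180.0 Wh/kg


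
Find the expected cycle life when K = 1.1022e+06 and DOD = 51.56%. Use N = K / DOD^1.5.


DOD^1.5 = 370.23
N = K / DOD^1.5 = 1.1022e+06 / 370.23 = 2977

2977 cycles


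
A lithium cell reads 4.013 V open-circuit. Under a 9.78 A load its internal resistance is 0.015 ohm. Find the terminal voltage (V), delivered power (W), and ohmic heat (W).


Step 1: V_terminal = OCV - I*R = 4.013 - 9.78 * 0.015 = 3.8663 V
Step 2: P_out = V_terminal * I = 3.8663 * 9.78 = 37.81 W
Step 3: Q = I^2 * R = 9.78^2 * 0.015 = 1.435 W

V=3.8663 V, P=37.81 W, Q=1.435 W


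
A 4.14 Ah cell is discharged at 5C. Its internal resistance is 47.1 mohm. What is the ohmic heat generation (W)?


Convert: R = 47.1 mohm = 0.0471 ohm
Step 1: I = C_rate * capacity = 5 * 4.14 = 20.7 A
Step 2: Q = I^2 * R = 20.7^2 * 0.0471 = 428.49 * 0.0471 = 20.18 W

20.18 W


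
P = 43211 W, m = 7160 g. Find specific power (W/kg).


Convert: m = 7160 g = 7.16 kg
Specific power = 43211 W / 7.16 kg = 6035 W/kg

6035 W/kg


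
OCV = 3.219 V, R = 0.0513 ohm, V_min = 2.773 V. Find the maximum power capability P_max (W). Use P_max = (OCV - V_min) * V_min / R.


P_max = (OCV - V_min) * V_min / R = (3.219 - 2.773) * 2.773 / 0.0513 = 0.446 * 2.773 / 0.0513 = 24.11 W

24.11 W


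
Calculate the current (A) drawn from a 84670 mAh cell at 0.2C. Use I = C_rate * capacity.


Convert: capacity = 84670 mAh = 84.67 Ah
I = C_rate * capacity = 0.2 * 84.67 = 16.934 A

16.934 A


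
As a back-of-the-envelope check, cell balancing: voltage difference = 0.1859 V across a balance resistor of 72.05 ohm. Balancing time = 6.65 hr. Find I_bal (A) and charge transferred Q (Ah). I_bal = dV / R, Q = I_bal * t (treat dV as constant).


First, Ohm's law: I_bal = 0.1859 V / 72.05 ohm = 0.0025802 A
Then Q = I * t = 0.0025802 A * 6.65 hr = 0.01716 Ah

I=0.0025802 A, Q=0.01716 Ah


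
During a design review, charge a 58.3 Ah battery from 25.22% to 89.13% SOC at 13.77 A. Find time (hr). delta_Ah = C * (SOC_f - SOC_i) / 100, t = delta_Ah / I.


Step 1: dSOC = 89.13% - 25.22% = 63.91%
Step 2: delta_Ah = 58.3 * 63.91 / 100 = 37.26 Ah
Step 3: t = 37.26 / 13.77 = 2.706 hr

2.706 hr


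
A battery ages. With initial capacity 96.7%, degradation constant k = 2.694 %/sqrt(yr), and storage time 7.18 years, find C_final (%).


sqrt(t) = sqrt(7.18) = 2.6796
C_final = 96.7 - 2.694 * 2.6796 = 89.48%

89.48%


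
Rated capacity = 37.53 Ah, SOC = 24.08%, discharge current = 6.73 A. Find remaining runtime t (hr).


Step 1: remaining = SOC/100 * C_total = 24.08/100 * 37.53 = 9.0372 Ah
Step 2: t = remaining / I = 9.0372 / 6.73 = 1.343 hr

1.343 hr


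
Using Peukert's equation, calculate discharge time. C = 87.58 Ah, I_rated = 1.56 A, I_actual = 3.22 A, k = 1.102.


t_rated = C / I_rated = 87.58 / 1.56 = 56.141 hr
(I_rated/I)^k = (0.48447)^1.102 = 0.44995
t = t_rated * (I_rated/I)^k = 56.141 * 0.44995 = 25.26 hr

25.26 hr


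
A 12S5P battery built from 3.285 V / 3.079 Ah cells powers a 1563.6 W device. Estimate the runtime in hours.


Step 1: E_pack = Ns * V_cell * Np * C_cell = 12 * 3.285 * 5 * 3.079 = 606.87 Wh
Step 2: t = E_pack / P = 606.87 / 1563.6 = 0.3881 hr

0.3881 hr


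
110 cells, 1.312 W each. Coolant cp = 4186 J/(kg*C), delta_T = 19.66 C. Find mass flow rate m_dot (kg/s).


Q_total = 110 * 1.312 = 144.32 W
m_dot = Q_total / (cp * dT) = 144.32 / (4186 * 19.66) = 0.001754 kg/s

0.001754 kg/s


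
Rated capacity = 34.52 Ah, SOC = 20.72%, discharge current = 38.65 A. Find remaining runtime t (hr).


Step 1: remaining = SOC/100 * C_total = 20.72/100 * 34.52 = 7.1525 Ah
Step 2: t = remaining / I = 7.1525 / 38.65 = 0.1851 hr

0.1851 hr
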